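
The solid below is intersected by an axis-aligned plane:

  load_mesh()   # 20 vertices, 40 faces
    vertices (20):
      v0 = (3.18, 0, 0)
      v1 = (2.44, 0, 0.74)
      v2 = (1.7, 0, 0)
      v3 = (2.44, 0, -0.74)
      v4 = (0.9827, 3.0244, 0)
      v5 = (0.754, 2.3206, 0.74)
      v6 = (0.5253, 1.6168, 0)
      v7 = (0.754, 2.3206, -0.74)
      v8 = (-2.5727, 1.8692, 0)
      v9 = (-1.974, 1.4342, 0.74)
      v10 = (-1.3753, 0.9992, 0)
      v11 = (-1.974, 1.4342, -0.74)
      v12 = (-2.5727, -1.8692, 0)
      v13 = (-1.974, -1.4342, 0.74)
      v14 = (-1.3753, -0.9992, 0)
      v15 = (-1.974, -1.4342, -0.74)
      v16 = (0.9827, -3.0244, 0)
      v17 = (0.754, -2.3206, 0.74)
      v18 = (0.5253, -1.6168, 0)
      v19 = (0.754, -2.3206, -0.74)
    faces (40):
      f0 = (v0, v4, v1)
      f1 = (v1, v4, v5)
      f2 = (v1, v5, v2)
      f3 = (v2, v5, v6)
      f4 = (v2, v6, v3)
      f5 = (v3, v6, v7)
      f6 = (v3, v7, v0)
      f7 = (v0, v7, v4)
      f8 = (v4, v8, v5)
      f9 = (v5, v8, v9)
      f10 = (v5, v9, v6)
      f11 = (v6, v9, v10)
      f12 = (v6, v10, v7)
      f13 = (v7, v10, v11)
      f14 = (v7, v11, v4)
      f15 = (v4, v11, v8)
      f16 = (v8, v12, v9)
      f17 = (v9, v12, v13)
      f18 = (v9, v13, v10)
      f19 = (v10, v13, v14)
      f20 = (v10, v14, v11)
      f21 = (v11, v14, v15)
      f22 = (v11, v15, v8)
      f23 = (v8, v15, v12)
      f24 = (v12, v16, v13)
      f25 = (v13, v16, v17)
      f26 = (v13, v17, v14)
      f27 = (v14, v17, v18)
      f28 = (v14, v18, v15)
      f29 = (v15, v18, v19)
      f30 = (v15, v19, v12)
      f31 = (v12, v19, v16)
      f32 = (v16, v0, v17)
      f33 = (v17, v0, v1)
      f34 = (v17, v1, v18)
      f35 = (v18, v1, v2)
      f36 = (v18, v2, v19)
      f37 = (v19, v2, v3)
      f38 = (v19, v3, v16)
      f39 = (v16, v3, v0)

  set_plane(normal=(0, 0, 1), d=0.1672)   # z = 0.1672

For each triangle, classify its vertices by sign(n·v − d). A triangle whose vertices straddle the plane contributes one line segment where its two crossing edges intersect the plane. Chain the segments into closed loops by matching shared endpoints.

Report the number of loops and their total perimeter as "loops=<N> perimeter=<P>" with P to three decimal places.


loops=2 perimeter=28.684

Straddling triangles (20 of 40):
  (v0,v4,v1) [--+] → (1.31197, 2.34105, 0.1672)–(3.0128, 0, 0.1672)  len=2.8937
  (v1,v4,v5) [+-+] → (1.31197, 2.34105, 0.1672)–(0.931026, 2.86538, 0.1672)  len=0.6481
  (v1,v5,v2) [++-] → (1.48626, 0.52433, 0.1672)–(1.8672, 0, 0.1672)  len=0.6481
  (v2,v5,v6) [-+-] → (1.48626, 0.52433, 0.1672)–(0.576974, 1.77582, 0.1672)  len=1.5469
  (v4,v8,v5) [--+] → (-1.82105, 1.97119, 0.1672)–(0.931026, 2.86538, 0.1672)  len=2.8937
  (v5,v8,v9) [+-+] → (-1.82105, 1.97119, 0.1672)–(-2.43743, 1.77091, 0.1672)  len=0.6481
  (v5,v9,v6) [++-] → (-0.0394067, 1.57554, 0.1672)–(0.576974, 1.77582, 0.1672)  len=0.6481
  (v6,v9,v10) [-+-] → (-0.0394067, 1.57554, 0.1672)–(-1.51057, 1.09749, 0.1672)  len=1.5469
  (v8,v12,v9) [--+] → (-2.43743, -1.12281, 0.1672)–(-2.43743, 1.77091, 0.1672)  len=2.8937
  (v9,v12,v13) [+-+] → (-2.43743, -1.12281, 0.1672)–(-2.43743, -1.77091, 0.1672)  len=0.6481
  (v9,v13,v10) [++-] → (-1.51057, 0.449383, 0.1672)–(-1.51057, 1.09749, 0.1672)  len=0.6481
  (v10,v13,v14) [-+-] → (-1.51057, 0.449383, 0.1672)–(-1.51057, -1.09749, 0.1672)  len=1.5469
  (v12,v16,v13) [--+] → (0.314646, -2.6651, 0.1672)–(-2.43743, -1.77091, 0.1672)  len=2.8937
  (v13,v16,v17) [+-+] → (0.314646, -2.6651, 0.1672)–(0.931026, -2.86538, 0.1672)  len=0.6481
  (v13,v17,v14) [++-] → (-0.894193, -1.29776, 0.1672)–(-1.51057, -1.09749, 0.1672)  len=0.6481
  (v14,v17,v18) [-+-] → (-0.894193, -1.29776, 0.1672)–(0.576974, -1.77582, 0.1672)  len=1.5469
  (v16,v0,v17) [--+] → (2.63186, -0.52433, 0.1672)–(0.931026, -2.86538, 0.1672)  len=2.8937
  (v17,v0,v1) [+-+] → (2.63186, -0.52433, 0.1672)–(3.0128, 0, 0.1672)  len=0.6481
  (v17,v1,v18) [++-] → (0.957919, -1.25149, 0.1672)–(0.576974, -1.77582, 0.1672)  len=0.6481
  (v18,v1,v2) [-+-] → (0.957919, -1.25149, 0.1672)–(1.8672, 0, 0.1672)  len=1.5469

Chained into 2 loop(s):
  loop 1: 10 segments, perimeter = 17.7090
  loop 2: 10 segments, perimeter = 10.9750
Total perimeter = 28.684


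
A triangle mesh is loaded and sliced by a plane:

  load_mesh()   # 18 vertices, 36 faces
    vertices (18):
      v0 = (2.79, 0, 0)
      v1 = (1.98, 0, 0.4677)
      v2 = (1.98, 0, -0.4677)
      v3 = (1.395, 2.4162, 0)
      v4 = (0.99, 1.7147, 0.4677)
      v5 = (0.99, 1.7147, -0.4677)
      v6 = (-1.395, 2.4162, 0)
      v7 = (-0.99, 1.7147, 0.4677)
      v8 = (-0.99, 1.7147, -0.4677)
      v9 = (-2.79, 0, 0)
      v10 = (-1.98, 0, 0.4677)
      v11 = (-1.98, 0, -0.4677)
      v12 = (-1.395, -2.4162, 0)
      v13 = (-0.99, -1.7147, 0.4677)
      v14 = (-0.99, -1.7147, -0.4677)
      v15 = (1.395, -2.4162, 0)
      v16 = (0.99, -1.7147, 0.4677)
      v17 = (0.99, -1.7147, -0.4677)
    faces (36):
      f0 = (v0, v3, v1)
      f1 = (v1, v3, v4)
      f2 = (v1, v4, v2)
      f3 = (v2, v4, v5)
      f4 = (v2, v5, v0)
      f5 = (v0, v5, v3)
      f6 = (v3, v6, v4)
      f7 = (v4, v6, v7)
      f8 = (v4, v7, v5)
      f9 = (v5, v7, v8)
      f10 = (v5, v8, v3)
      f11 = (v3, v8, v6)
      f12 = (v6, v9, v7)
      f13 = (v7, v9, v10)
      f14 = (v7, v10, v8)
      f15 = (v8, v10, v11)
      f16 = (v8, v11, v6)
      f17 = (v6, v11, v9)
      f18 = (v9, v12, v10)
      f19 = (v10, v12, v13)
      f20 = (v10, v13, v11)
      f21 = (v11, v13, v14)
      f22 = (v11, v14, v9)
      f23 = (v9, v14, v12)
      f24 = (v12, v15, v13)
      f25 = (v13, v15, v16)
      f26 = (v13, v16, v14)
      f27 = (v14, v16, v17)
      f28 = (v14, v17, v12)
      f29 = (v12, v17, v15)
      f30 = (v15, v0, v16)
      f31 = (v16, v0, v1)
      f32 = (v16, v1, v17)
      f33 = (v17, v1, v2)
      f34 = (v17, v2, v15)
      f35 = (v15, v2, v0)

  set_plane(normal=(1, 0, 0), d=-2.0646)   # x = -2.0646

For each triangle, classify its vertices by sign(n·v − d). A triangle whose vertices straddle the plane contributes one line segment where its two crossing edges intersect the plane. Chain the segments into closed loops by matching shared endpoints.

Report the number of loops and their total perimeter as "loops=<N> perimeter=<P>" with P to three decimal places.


loops=1 perimeter=5.298

Straddling triangles (6 of 36):
  (v6,v9,v7) [+-+] → (-2.0646, 1.25642, 0)–(-2.0646, 0.691024, 0.188483)  len=0.5960
  (v7,v9,v10) [+-+] → (-2.0646, 0.691024, 0.188483)–(-2.0646, 0, 0.418851)  len=0.7284
  (v6,v11,v9) [++-] → (-2.0646, 0, -0.418851)–(-2.0646, 1.25642, 0)  len=1.3244
  (v9,v12,v10) [-++] → (-2.0646, -1.25642, 0)–(-2.0646, 0, 0.418851)  len=1.3244
  (v11,v14,v9) [++-] → (-2.0646, -0.691024, -0.188483)–(-2.0646, 0, -0.418851)  len=0.7284
  (v9,v14,v12) [-++] → (-2.0646, -0.691024, -0.188483)–(-2.0646, -1.25642, 0)  len=0.5960

Chained into 1 loop(s):
  loop 1: 6 segments, perimeter = 5.2976
Total perimeter = 5.298


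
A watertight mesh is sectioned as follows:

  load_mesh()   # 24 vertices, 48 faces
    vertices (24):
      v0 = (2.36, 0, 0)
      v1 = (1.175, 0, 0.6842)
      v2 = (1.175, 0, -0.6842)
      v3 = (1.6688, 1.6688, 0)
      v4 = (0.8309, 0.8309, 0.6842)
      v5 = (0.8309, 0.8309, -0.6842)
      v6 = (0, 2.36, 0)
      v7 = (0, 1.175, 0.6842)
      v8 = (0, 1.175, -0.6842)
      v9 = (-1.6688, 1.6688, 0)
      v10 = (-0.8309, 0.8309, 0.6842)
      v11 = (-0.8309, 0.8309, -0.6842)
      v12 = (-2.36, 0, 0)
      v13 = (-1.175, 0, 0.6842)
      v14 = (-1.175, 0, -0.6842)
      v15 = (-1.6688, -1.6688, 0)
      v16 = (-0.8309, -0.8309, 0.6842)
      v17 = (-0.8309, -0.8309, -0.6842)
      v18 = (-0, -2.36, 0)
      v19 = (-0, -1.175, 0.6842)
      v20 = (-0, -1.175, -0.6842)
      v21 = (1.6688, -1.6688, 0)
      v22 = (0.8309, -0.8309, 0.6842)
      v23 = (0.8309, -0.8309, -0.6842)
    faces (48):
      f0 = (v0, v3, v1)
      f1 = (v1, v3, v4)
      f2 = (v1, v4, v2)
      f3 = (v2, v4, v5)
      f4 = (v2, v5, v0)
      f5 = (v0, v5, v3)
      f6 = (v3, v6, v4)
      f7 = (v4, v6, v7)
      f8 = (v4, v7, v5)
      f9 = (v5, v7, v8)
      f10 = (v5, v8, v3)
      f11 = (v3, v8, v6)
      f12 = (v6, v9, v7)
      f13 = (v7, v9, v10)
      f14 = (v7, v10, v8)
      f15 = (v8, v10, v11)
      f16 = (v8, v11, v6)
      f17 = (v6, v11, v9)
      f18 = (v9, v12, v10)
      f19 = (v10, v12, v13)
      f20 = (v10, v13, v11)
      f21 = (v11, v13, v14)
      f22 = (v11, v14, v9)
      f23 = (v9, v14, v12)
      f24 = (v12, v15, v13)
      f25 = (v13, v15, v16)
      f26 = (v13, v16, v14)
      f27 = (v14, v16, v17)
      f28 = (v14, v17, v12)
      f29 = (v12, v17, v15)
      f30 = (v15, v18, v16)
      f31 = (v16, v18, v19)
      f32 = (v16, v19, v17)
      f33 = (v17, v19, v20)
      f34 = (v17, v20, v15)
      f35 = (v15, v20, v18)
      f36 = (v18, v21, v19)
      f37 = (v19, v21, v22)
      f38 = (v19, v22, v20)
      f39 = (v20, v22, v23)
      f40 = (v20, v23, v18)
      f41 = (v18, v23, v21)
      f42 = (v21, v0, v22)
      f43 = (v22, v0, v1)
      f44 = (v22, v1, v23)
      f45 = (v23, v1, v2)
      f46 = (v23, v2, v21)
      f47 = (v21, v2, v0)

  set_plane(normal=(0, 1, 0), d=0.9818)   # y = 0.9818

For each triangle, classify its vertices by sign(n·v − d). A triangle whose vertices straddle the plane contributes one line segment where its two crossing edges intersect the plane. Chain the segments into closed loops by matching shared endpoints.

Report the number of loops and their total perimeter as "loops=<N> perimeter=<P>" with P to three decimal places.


Straddling triangles (16 of 48):
  (v0,v3,v1) [-+-] → (1.95335, 0.9818, 0)–(1.46552, 0.9818, 0.281667)  len=0.5633
  (v1,v3,v4) [-+-] → (1.46552, 0.9818, 0.281667)–(0.9818, 0.9818, 0.56098)  len=0.5586
  (v0,v5,v3) [--+] → (0.9818, 0.9818, -0.56098)–(1.95335, 0.9818, 0)  len=1.1219
  (v3,v6,v4) [++-] → (0.748902, 0.9818, 0.616679)–(0.9818, 0.9818, 0.56098)  len=0.2395
  (v4,v6,v7) [-++] → (0.748902, 0.9818, 0.616679)–(0.466521, 0.9818, 0.6842)  len=0.2903
  (v4,v7,v5) [-+-] → (0.466521, 0.9818, 0.6842)–(0.466521, 0.9818, -0.0841083)  len=0.7683
  (v5,v7,v8) [-++] → (0.466521, 0.9818, -0.0841083)–(0.466521, 0.9818, -0.6842)  len=0.6001
  (v5,v8,v3) [-++] → (0.466521, 0.9818, -0.6842)–(0.9818, 0.9818, -0.56098)  len=0.5298
  (v7,v9,v10) [++-] → (-0.9818, 0.9818, 0.56098)–(-0.466521, 0.9818, 0.6842)  len=0.5298
  (v7,v10,v8) [+-+] → (-0.466521, 0.9818, 0.6842)–(-0.466521, 0.9818, 0.0841083)  len=0.6001
  (v8,v10,v11) [+--] → (-0.466521, 0.9818, 0.0841083)–(-0.466521, 0.9818, -0.6842)  len=0.7683
  (v8,v11,v6) [+-+] → (-0.466521, 0.9818, -0.6842)–(-0.748902, 0.9818, -0.616679)  len=0.2903
  (v6,v11,v9) [+-+] → (-0.748902, 0.9818, -0.616679)–(-0.9818, 0.9818, -0.56098)  len=0.2395
  (v9,v12,v10) [+--] → (-1.95335, 0.9818, 0)–(-0.9818, 0.9818, 0.56098)  len=1.1219
  (v11,v14,v9) [--+] → (-1.46552, 0.9818, -0.281667)–(-0.9818, 0.9818, -0.56098)  len=0.5586
  (v9,v14,v12) [+--] → (-1.46552, 0.9818, -0.281667)–(-1.95335, 0.9818, 0)  len=0.5633

Chained into 2 loop(s):
  loop 1: 8 segments, perimeter = 4.6718
  loop 2: 8 segments, perimeter = 4.6718
Total perimeter = 9.344

loops=2 perimeter=9.344


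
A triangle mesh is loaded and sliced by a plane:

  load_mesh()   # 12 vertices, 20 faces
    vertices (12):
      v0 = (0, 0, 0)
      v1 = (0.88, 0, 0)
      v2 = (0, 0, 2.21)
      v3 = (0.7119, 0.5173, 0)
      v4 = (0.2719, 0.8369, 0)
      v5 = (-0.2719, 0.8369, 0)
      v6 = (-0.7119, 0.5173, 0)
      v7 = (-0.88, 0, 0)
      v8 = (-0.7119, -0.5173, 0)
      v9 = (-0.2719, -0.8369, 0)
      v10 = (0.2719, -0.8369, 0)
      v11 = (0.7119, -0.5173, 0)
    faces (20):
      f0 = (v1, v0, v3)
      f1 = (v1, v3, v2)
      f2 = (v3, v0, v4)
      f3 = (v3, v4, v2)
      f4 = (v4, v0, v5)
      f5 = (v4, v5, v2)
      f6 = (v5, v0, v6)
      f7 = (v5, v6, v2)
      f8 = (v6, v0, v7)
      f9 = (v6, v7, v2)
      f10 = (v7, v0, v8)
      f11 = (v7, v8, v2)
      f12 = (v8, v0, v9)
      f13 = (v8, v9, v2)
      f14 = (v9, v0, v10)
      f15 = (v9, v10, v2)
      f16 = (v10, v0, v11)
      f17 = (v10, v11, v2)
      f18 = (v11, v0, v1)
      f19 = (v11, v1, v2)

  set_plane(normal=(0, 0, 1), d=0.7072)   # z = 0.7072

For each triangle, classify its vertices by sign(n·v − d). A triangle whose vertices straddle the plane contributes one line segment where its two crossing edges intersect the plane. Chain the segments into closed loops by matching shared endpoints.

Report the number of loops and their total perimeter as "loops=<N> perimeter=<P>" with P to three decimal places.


loops=1 perimeter=3.698

Straddling triangles (10 of 20):
  (v1,v3,v2) [--+] → (0.484092, 0.351764, 0.7072)–(0.5984, 0, 0.7072)  len=0.3699
  (v3,v4,v2) [--+] → (0.184892, 0.569092, 0.7072)–(0.484092, 0.351764, 0.7072)  len=0.3698
  (v4,v5,v2) [--+] → (-0.184892, 0.569092, 0.7072)–(0.184892, 0.569092, 0.7072)  len=0.3698
  (v5,v6,v2) [--+] → (-0.484092, 0.351764, 0.7072)–(-0.184892, 0.569092, 0.7072)  len=0.3698
  (v6,v7,v2) [--+] → (-0.5984, 0, 0.7072)–(-0.484092, 0.351764, 0.7072)  len=0.3699
  (v7,v8,v2) [--+] → (-0.484092, -0.351764, 0.7072)–(-0.5984, 0, 0.7072)  len=0.3699
  (v8,v9,v2) [--+] → (-0.184892, -0.569092, 0.7072)–(-0.484092, -0.351764, 0.7072)  len=0.3698
  (v9,v10,v2) [--+] → (0.184892, -0.569092, 0.7072)–(-0.184892, -0.569092, 0.7072)  len=0.3698
  (v10,v11,v2) [--+] → (0.484092, -0.351764, 0.7072)–(0.184892, -0.569092, 0.7072)  len=0.3698
  (v11,v1,v2) [--+] → (0.5984, 0, 0.7072)–(0.484092, -0.351764, 0.7072)  len=0.3699

Chained into 1 loop(s):
  loop 1: 10 segments, perimeter = 3.6983
Total perimeter = 3.698


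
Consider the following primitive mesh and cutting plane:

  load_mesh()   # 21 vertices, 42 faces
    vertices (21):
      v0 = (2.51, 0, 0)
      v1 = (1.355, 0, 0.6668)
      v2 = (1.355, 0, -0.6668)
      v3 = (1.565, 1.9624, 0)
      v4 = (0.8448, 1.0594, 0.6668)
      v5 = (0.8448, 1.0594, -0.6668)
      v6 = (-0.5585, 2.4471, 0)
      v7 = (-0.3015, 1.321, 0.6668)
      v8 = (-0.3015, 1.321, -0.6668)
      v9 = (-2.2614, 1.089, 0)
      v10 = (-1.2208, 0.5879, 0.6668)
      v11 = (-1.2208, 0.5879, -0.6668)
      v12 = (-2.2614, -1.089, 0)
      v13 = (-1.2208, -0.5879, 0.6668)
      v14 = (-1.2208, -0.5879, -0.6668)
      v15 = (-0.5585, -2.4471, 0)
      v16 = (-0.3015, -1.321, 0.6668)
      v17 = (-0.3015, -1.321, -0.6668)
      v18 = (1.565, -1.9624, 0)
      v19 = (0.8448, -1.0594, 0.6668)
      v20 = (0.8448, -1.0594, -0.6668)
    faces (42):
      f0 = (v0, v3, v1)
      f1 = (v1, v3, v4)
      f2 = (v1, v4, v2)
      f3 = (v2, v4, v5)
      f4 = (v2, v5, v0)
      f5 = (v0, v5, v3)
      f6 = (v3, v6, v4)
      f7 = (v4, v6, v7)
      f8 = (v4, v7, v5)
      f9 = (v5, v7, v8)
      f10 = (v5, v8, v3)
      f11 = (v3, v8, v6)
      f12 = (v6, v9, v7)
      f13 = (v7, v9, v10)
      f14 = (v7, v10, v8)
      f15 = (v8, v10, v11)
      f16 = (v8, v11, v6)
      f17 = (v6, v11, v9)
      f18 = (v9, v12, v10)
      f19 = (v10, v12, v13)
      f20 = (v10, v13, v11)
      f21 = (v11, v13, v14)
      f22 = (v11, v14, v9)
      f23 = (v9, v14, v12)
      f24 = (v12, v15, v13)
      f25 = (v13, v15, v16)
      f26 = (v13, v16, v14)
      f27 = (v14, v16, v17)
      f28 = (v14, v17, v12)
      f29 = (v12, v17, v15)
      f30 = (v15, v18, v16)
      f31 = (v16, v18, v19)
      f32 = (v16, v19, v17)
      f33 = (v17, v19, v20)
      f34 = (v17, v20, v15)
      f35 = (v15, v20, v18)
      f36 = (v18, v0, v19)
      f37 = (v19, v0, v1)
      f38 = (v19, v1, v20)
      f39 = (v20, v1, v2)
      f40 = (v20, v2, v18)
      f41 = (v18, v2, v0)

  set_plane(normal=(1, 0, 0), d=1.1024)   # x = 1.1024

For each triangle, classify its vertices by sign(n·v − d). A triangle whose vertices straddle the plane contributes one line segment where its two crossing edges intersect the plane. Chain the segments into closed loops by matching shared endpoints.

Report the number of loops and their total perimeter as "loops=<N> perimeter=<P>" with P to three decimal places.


loops=2 perimeter=9.462

Straddling triangles (16 of 42):
  (v1,v3,v4) [++-] → (1.1024, 1.38238, 0.4283)–(1.1024, 0.524509, 0.6668)  len=0.8904
  (v1,v4,v2) [+-+] → (1.1024, 0.524509, 0.6668)–(1.1024, 0.524509, -0.00653469)  len=0.6733
  (v2,v4,v5) [+--] → (1.1024, 0.524509, -0.00653469)–(1.1024, 0.524509, -0.6668)  len=0.6603
  (v2,v5,v0) [+-+] → (1.1024, 0.524509, -0.6668)–(1.1024, 0.895515, -0.563649)  len=0.3851
  (v0,v5,v3) [+-+] → (1.1024, 0.895515, -0.563649)–(1.1024, 1.38238, -0.4283)  len=0.5053
  (v3,v6,v4) [+--] → (1.1024, 2.06799, 0)–(1.1024, 1.38238, 0.4283)  len=0.8084
  (v5,v8,v3) [--+] → (1.1024, 1.80343, -0.165262)–(1.1024, 1.38238, -0.4283)  len=0.4965
  (v3,v8,v6) [+--] → (1.1024, 1.80343, -0.165262)–(1.1024, 2.06799, 0)  len=0.3119
  (v15,v18,v16) [-+-] → (1.1024, -2.06799, 0)–(1.1024, -1.80343, 0.165262)  len=0.3119
  (v16,v18,v19) [-+-] → (1.1024, -1.80343, 0.165262)–(1.1024, -1.38238, 0.4283)  len=0.4965
  (v15,v20,v18) [--+] → (1.1024, -1.38238, -0.4283)–(1.1024, -2.06799, 0)  len=0.8084
  (v18,v0,v19) [++-] → (1.1024, -0.895515, 0.563649)–(1.1024, -1.38238, 0.4283)  len=0.5053
  (v19,v0,v1) [-++] → (1.1024, -0.895515, 0.563649)–(1.1024, -0.524509, 0.6668)  len=0.3851
  (v19,v1,v20) [-+-] → (1.1024, -0.524509, 0.6668)–(1.1024, -0.524509, 0.00653469)  len=0.6603
  (v20,v1,v2) [-++] → (1.1024, -0.524509, 0.00653469)–(1.1024, -0.524509, -0.6668)  len=0.6733
  (v20,v2,v18) [-++] → (1.1024, -0.524509, -0.6668)–(1.1024, -1.38238, -0.4283)  len=0.8904

Chained into 2 loop(s):
  loop 1: 8 segments, perimeter = 4.7312
  loop 2: 8 segments, perimeter = 4.7312
Total perimeter = 9.462


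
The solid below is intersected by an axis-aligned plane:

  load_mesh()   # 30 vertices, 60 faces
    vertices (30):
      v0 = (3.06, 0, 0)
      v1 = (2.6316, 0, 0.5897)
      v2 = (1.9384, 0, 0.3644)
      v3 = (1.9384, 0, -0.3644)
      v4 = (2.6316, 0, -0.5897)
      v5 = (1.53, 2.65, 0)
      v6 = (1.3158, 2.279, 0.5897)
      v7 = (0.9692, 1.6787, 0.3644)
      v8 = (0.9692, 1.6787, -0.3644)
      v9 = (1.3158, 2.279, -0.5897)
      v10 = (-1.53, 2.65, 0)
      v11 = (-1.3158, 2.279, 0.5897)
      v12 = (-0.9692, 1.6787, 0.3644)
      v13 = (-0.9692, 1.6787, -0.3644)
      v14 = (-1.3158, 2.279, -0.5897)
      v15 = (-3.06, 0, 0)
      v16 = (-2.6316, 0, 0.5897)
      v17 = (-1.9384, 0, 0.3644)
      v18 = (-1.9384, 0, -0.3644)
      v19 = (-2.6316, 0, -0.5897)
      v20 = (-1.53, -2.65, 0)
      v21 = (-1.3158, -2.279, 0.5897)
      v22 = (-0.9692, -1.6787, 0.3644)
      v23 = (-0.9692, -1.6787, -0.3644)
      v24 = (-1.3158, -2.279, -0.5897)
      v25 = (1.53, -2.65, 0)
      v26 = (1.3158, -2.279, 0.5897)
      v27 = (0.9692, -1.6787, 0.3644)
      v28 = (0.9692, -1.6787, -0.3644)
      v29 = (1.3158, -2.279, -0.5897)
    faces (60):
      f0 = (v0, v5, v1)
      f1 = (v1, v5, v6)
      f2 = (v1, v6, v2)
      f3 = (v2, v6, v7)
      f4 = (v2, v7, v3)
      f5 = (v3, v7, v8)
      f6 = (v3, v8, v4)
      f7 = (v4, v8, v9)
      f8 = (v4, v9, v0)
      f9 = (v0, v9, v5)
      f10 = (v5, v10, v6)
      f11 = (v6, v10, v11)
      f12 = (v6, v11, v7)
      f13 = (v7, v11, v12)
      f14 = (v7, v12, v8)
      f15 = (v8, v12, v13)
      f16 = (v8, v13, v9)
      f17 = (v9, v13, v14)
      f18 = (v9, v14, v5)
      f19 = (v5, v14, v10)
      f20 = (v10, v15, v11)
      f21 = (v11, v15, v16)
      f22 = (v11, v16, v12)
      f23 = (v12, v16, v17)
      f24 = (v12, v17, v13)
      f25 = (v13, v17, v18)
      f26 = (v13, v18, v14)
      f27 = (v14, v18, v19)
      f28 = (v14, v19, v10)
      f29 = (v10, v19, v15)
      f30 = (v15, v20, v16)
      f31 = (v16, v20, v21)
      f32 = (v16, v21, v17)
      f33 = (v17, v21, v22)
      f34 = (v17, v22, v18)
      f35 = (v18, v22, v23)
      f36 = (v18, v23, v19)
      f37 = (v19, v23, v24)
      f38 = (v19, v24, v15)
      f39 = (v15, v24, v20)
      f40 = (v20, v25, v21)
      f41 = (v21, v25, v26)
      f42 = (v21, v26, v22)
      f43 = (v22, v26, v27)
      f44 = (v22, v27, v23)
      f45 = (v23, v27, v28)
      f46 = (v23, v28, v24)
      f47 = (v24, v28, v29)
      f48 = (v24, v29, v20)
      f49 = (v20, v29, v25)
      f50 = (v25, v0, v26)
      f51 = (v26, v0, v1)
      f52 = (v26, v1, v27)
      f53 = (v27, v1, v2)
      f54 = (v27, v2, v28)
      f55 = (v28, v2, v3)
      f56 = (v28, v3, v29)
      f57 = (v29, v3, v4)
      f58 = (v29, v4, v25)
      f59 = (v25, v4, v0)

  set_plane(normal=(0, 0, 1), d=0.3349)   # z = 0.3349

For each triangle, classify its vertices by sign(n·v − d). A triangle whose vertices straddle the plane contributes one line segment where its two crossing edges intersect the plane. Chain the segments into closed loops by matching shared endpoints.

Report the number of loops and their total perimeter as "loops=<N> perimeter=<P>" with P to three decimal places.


loops=2 perimeter=28.530

Straddling triangles (24 of 60):
  (v0,v5,v1) [--+] → (2.15562, 1.14502, 0.3349)–(2.8167, 0, 0.3349)  len=1.3222
  (v1,v5,v6) [+-+] → (2.15562, 1.14502, 0.3349)–(1.40835, 2.4393, 0.3349)  len=1.4945
  (v2,v7,v3) [++-] → (1.00843, 1.61075, 0.3349)–(1.9384, 0, 0.3349)  len=1.8599
  (v3,v7,v8) [-+-] → (1.00843, 1.61075, 0.3349)–(0.9692, 1.6787, 0.3349)  len=0.0785
  (v5,v10,v6) [--+] → (0.086175, 2.4393, 0.3349)–(1.40835, 2.4393, 0.3349)  len=1.3222
  (v6,v10,v11) [+-+] → (0.086175, 2.4393, 0.3349)–(-1.40835, 2.4393, 0.3349)  len=1.4945
  (v7,v12,v8) [++-] → (-0.890738, 1.6787, 0.3349)–(0.9692, 1.6787, 0.3349)  len=1.8599
  (v8,v12,v13) [-+-] → (-0.890738, 1.6787, 0.3349)–(-0.9692, 1.6787, 0.3349)  len=0.0785
  (v10,v15,v11) [--+] → (-2.06944, 1.29428, 0.3349)–(-1.40835, 2.4393, 0.3349)  len=1.3222
  (v11,v15,v16) [+-+] → (-2.06944, 1.29428, 0.3349)–(-2.8167, 0, 0.3349)  len=1.4945
  (v12,v17,v13) [++-] → (-1.89917, 0.0679496, 0.3349)–(-0.9692, 1.6787, 0.3349)  len=1.8599
  (v13,v17,v18) [-+-] → (-1.89917, 0.0679496, 0.3349)–(-1.9384, 0, 0.3349)  len=0.0785
  (v15,v20,v16) [--+] → (-2.15562, -1.14502, 0.3349)–(-2.8167, 0, 0.3349)  len=1.3222
  (v16,v20,v21) [+-+] → (-2.15562, -1.14502, 0.3349)–(-1.40835, -2.4393, 0.3349)  len=1.4945
  (v17,v22,v18) [++-] → (-1.00843, -1.61075, 0.3349)–(-1.9384, 0, 0.3349)  len=1.8599
  (v18,v22,v23) [-+-] → (-1.00843, -1.61075, 0.3349)–(-0.9692, -1.6787, 0.3349)  len=0.0785
  (v20,v25,v21) [--+] → (-0.086175, -2.4393, 0.3349)–(-1.40835, -2.4393, 0.3349)  len=1.3222
  (v21,v25,v26) [+-+] → (-0.086175, -2.4393, 0.3349)–(1.40835, -2.4393, 0.3349)  len=1.4945
  (v22,v27,v23) [++-] → (0.890738, -1.6787, 0.3349)–(-0.9692, -1.6787, 0.3349)  len=1.8599
  (v23,v27,v28) [-+-] → (0.890738, -1.6787, 0.3349)–(0.9692, -1.6787, 0.3349)  len=0.0785
  (v25,v0,v26) [--+] → (2.06944, -1.29428, 0.3349)–(1.40835, -2.4393, 0.3349)  len=1.3222
  (v26,v0,v1) [+-+] → (2.06944, -1.29428, 0.3349)–(2.8167, 0, 0.3349)  len=1.4945
  (v27,v2,v28) [++-] → (1.89917, -0.0679496, 0.3349)–(0.9692, -1.6787, 0.3349)  len=1.8599
  (v28,v2,v3) [-+-] → (1.89917, -0.0679496, 0.3349)–(1.9384, 0, 0.3349)  len=0.0785

Chained into 2 loop(s):
  loop 1: 12 segments, perimeter = 16.9001
  loop 2: 12 segments, perimeter = 11.6304
Total perimeter = 28.530


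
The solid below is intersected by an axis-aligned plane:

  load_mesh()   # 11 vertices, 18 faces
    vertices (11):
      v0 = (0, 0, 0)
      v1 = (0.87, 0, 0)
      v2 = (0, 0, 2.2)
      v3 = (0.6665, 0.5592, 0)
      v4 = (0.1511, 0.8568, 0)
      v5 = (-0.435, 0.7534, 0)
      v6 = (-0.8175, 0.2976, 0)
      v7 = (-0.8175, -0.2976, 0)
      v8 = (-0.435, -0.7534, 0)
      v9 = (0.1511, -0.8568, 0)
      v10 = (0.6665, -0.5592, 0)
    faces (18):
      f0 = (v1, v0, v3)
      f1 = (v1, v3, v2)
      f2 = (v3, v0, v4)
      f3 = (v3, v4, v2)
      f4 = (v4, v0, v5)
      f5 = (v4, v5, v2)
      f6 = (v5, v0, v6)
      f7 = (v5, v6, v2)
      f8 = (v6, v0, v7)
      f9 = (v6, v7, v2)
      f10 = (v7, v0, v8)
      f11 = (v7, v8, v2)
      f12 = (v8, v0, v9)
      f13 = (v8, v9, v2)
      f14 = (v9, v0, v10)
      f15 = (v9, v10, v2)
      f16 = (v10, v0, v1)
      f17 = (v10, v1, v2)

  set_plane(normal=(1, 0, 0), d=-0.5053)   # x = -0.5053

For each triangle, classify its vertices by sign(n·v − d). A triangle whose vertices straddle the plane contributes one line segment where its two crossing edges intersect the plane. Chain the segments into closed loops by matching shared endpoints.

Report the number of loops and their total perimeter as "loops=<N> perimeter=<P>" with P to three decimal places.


loops=1 perimeter=3.648

Straddling triangles (6 of 18):
  (v5,v0,v6) [++-] → (-0.5053, 0.183948, 0)–(-0.5053, 0.669628, 0)  len=0.4857
  (v5,v6,v2) [+-+] → (-0.5053, 0.669628, 0)–(-0.5053, 0.183948, 0.840171)  len=0.9704
  (v6,v0,v7) [-+-] → (-0.5053, 0.183948, 0)–(-0.5053, -0.183948, 0)  len=0.3679
  (v6,v7,v2) [--+] → (-0.5053, -0.183948, 0.840171)–(-0.5053, 0.183948, 0.840171)  len=0.3679
  (v7,v0,v8) [-++] → (-0.5053, -0.183948, 0)–(-0.5053, -0.669628, 0)  len=0.4857
  (v7,v8,v2) [-++] → (-0.5053, -0.669628, 0)–(-0.5053, -0.183948, 0.840171)  len=0.9704

Chained into 1 loop(s):
  loop 1: 6 segments, perimeter = 3.6481
Total perimeter = 3.648


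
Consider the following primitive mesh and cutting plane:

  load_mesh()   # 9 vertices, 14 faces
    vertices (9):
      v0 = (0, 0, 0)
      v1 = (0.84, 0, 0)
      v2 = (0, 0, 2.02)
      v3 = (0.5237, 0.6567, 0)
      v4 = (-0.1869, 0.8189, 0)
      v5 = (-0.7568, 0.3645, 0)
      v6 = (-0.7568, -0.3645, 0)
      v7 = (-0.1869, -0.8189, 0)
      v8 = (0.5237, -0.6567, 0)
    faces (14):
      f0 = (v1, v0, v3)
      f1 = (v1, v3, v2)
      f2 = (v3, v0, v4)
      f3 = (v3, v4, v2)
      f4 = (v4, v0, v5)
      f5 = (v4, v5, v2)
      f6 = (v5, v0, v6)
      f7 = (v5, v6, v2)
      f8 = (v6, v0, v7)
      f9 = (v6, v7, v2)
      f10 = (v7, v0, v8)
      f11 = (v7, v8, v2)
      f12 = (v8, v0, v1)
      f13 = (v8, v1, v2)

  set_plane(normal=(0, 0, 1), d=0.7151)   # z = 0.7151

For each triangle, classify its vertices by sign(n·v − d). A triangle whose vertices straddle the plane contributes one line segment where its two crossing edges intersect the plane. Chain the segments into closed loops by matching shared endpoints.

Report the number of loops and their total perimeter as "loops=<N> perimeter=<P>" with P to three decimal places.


Straddling triangles (7 of 14):
  (v1,v3,v2) [--+] → (0.338305, 0.424222, 0.7151)–(0.542632, 0, 0.7151)  len=0.4709
  (v3,v4,v2) [--+] → (-0.120736, 0.529001, 0.7151)–(0.338305, 0.424222, 0.7151)  len=0.4708
  (v4,v5,v2) [--+] → (-0.488885, 0.235463, 0.7151)–(-0.120736, 0.529001, 0.7151)  len=0.4708
  (v5,v6,v2) [--+] → (-0.488885, -0.235463, 0.7151)–(-0.488885, 0.235463, 0.7151)  len=0.4709
  (v6,v7,v2) [--+] → (-0.120736, -0.529001, 0.7151)–(-0.488885, -0.235463, 0.7151)  len=0.4708
  (v7,v8,v2) [--+] → (0.338305, -0.424222, 0.7151)–(-0.120736, -0.529001, 0.7151)  len=0.4708
  (v8,v1,v2) [--+] → (0.542632, 0, 0.7151)–(0.338305, -0.424222, 0.7151)  len=0.4709

Chained into 1 loop(s):
  loop 1: 7 segments, perimeter = 3.2960
Total perimeter = 3.296

loops=1 perimeter=3.296


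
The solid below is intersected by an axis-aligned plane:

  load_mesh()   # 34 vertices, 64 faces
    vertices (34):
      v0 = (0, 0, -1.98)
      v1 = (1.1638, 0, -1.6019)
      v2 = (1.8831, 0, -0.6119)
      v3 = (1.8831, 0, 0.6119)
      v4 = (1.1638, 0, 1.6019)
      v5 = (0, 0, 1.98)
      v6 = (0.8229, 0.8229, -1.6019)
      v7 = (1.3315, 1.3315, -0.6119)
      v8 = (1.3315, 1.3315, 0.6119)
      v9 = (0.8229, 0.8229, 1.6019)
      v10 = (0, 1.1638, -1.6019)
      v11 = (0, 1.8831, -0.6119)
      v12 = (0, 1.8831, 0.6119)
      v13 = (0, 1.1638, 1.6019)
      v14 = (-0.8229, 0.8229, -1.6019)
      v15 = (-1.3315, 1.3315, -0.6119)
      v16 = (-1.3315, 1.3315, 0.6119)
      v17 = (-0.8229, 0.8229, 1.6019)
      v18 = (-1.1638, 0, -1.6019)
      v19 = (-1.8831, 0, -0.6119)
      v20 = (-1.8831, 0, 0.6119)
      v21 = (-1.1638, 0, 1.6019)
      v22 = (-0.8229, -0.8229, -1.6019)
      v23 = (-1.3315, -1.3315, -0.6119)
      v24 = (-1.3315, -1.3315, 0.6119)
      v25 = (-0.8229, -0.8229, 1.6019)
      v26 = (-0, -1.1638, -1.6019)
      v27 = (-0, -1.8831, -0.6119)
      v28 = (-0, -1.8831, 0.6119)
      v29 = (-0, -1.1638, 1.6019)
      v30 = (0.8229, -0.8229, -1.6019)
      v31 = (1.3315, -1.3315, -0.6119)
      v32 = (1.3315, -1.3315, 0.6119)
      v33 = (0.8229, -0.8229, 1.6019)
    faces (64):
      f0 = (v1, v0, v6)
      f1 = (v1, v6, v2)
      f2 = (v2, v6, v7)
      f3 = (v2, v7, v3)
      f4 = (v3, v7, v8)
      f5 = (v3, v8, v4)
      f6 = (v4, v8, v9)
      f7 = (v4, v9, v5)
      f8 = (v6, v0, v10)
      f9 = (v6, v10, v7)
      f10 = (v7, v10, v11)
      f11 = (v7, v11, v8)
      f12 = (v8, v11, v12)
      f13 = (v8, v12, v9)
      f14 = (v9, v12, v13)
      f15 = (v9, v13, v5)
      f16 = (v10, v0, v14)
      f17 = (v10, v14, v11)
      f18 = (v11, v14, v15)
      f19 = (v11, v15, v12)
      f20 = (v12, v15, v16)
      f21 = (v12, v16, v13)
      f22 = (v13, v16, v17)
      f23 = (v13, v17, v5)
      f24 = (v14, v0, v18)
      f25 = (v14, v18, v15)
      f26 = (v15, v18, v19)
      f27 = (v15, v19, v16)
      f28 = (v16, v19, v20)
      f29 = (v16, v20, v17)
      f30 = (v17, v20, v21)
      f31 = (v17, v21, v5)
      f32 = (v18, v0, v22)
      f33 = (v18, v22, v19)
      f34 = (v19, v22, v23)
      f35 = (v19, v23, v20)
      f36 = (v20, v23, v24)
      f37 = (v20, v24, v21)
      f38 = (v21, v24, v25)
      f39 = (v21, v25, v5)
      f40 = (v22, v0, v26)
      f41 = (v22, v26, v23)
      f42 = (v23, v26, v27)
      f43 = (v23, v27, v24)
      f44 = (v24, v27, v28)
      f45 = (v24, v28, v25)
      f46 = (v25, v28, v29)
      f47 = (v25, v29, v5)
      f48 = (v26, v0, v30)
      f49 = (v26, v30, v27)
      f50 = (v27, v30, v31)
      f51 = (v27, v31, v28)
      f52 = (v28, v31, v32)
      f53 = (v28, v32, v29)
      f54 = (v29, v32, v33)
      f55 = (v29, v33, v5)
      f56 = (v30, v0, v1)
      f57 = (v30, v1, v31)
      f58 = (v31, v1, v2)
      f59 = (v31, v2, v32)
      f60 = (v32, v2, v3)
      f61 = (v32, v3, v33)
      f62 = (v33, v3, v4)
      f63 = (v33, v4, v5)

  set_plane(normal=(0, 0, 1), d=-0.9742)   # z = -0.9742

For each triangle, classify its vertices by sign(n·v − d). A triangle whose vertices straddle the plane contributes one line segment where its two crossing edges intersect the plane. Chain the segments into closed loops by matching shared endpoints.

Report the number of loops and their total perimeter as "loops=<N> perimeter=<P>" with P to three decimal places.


Straddling triangles (16 of 64):
  (v1,v6,v2) [--+] → (1.49511, 0.301148, -0.9742)–(1.61987, 0, -0.9742)  len=0.3260
  (v2,v6,v7) [+-+] → (1.49511, 0.301148, -0.9742)–(1.14537, 1.14537, -0.9742)  len=0.9138
  (v6,v10,v7) [--+] → (0.844225, 1.27013, -0.9742)–(1.14537, 1.14537, -0.9742)  len=0.3260
  (v7,v10,v11) [+-+] → (0.844225, 1.27013, -0.9742)–(0, 1.61987, -0.9742)  len=0.9138
  (v10,v14,v11) [--+] → (-0.301148, 1.49511, -0.9742)–(0, 1.61987, -0.9742)  len=0.3260
  (v11,v14,v15) [+-+] → (-0.301148, 1.49511, -0.9742)–(-1.14537, 1.14537, -0.9742)  len=0.9138
  (v14,v18,v15) [--+] → (-1.27013, 0.844225, -0.9742)–(-1.14537, 1.14537, -0.9742)  len=0.3260
  (v15,v18,v19) [+-+] → (-1.27013, 0.844225, -0.9742)–(-1.61987, 0, -0.9742)  len=0.9138
  (v18,v22,v19) [--+] → (-1.49511, -0.301148, -0.9742)–(-1.61987, 0, -0.9742)  len=0.3260
  (v19,v22,v23) [+-+] → (-1.49511, -0.301148, -0.9742)–(-1.14537, -1.14537, -0.9742)  len=0.9138
  (v22,v26,v23) [--+] → (-0.844225, -1.27013, -0.9742)–(-1.14537, -1.14537, -0.9742)  len=0.3260
  (v23,v26,v27) [+-+] → (-0.844225, -1.27013, -0.9742)–(0, -1.61987, -0.9742)  len=0.9138
  (v26,v30,v27) [--+] → (0.301148, -1.49511, -0.9742)–(0, -1.61987, -0.9742)  len=0.3260
  (v27,v30,v31) [+-+] → (0.301148, -1.49511, -0.9742)–(1.14537, -1.14537, -0.9742)  len=0.9138
  (v30,v1,v31) [--+] → (1.27013, -0.844225, -0.9742)–(1.14537, -1.14537, -0.9742)  len=0.3260
  (v31,v1,v2) [+-+] → (1.27013, -0.844225, -0.9742)–(1.61987, 0, -0.9742)  len=0.9138

Chained into 1 loop(s):
  loop 1: 16 segments, perimeter = 9.9181
Total perimeter = 9.918

loops=1 perimeter=9.918


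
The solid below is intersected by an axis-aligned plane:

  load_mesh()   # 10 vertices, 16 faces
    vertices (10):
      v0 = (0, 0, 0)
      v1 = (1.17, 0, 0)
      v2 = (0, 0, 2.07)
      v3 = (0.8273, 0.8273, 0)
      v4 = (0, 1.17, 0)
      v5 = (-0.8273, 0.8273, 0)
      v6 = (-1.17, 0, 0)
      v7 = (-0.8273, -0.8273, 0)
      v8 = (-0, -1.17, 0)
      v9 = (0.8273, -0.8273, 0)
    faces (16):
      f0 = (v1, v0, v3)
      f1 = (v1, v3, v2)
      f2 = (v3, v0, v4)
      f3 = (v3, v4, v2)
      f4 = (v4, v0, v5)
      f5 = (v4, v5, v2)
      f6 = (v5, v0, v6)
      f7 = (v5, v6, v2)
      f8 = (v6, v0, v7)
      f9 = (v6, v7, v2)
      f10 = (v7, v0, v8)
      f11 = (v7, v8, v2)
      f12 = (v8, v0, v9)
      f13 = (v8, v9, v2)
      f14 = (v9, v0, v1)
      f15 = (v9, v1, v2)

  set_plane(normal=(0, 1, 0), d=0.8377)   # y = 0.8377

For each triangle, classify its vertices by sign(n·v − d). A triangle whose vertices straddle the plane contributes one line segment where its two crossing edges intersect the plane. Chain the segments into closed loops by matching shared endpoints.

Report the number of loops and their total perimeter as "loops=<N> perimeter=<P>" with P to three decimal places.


Straddling triangles (4 of 16):
  (v3,v0,v4) [--+] → (0, 0.8377, 0)–(0.802194, 0.8377, 0)  len=0.8022
  (v3,v4,v2) [-+-] → (0.802194, 0.8377, 0)–(0, 0.8377, 0.587915)  len=0.9946
  (v4,v0,v5) [+--] → (0, 0.8377, 0)–(-0.802194, 0.8377, 0)  len=0.8022
  (v4,v5,v2) [+--] → (-0.802194, 0.8377, 0)–(0, 0.8377, 0.587915)  len=0.9946

Chained into 1 loop(s):
  loop 1: 4 segments, perimeter = 3.5935
Total perimeter = 3.594

loops=1 perimeter=3.594


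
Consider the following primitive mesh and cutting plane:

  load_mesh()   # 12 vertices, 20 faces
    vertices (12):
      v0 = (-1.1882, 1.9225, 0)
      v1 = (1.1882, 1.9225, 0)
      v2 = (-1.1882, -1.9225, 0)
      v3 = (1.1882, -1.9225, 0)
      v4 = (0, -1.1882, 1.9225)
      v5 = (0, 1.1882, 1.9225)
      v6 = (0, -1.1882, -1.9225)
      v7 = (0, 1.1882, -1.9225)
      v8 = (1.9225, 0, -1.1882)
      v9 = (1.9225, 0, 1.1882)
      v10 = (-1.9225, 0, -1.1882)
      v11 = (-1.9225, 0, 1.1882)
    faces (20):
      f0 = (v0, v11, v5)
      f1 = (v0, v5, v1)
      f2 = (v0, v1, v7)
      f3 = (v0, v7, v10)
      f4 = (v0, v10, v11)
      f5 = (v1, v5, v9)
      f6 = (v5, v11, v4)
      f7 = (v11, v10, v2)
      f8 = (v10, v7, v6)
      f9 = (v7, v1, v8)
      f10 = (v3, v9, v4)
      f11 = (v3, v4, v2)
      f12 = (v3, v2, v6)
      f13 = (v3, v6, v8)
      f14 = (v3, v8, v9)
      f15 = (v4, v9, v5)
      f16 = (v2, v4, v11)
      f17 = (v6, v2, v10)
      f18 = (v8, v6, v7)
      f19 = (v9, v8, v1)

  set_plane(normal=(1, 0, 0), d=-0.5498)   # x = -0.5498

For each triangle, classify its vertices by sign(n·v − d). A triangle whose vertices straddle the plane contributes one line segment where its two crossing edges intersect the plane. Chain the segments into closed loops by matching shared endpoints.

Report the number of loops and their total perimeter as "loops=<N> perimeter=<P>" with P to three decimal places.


Straddling triangles (10 of 20):
  (v0,v11,v5) [--+] → (-0.5498, 0.848396, 1.7125)–(-0.5498, 1.52797, 1.03293)  len=0.9611
  (v0,v5,v1) [-++] → (-0.5498, 1.52797, 1.03293)–(-0.5498, 1.9225, 0)  len=1.1057
  (v0,v1,v7) [-++] → (-0.5498, 1.9225, 0)–(-0.5498, 1.52797, -1.03293)  len=1.1057
  (v0,v7,v10) [-+-] → (-0.5498, 1.52797, -1.03293)–(-0.5498, 0.848396, -1.7125)  len=0.9611
  (v5,v11,v4) [+-+] → (-0.5498, 0.848396, 1.7125)–(-0.5498, -0.848396, 1.7125)  len=1.6968
  (v10,v7,v6) [-++] → (-0.5498, 0.848396, -1.7125)–(-0.5498, -0.848396, -1.7125)  len=1.6968
  (v3,v4,v2) [++-] → (-0.5498, -1.52797, 1.03293)–(-0.5498, -1.9225, 0)  len=1.1057
  (v3,v2,v6) [+-+] → (-0.5498, -1.9225, 0)–(-0.5498, -1.52797, -1.03293)  len=1.1057
  (v2,v4,v11) [-+-] → (-0.5498, -1.52797, 1.03293)–(-0.5498, -0.848396, 1.7125)  len=0.9611
  (v6,v2,v10) [+--] → (-0.5498, -1.52797, -1.03293)–(-0.5498, -0.848396, -1.7125)  len=0.9611

Chained into 1 loop(s):
  loop 1: 10 segments, perimeter = 11.6607
Total perimeter = 11.661

loops=1 perimeter=11.661


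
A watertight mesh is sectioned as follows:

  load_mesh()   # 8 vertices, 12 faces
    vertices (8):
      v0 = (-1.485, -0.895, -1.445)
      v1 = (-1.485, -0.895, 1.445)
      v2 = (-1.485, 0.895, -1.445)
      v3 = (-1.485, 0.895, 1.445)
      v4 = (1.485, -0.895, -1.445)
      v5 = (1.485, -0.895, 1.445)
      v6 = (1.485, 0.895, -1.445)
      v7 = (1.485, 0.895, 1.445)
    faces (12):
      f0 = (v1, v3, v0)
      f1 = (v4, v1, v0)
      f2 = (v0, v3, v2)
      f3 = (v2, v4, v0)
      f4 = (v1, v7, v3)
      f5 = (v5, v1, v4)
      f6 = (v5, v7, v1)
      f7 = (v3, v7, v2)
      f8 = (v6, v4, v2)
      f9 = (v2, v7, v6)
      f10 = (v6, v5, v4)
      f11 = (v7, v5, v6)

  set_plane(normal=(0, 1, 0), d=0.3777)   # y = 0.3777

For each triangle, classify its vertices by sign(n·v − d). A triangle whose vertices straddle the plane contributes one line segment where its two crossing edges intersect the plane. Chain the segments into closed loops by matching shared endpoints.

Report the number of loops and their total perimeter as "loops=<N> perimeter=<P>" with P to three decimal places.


Straddling triangles (8 of 12):
  (v1,v3,v0) [-+-] → (-1.485, 0.3777, 1.445)–(-1.485, 0.3777, 0.609806)  len=0.8352
  (v0,v3,v2) [-++] → (-1.485, 0.3777, 0.609806)–(-1.485, 0.3777, -1.445)  len=2.0548
  (v2,v4,v0) [+--] → (-0.626687, 0.3777, -1.445)–(-1.485, 0.3777, -1.445)  len=0.8583
  (v1,v7,v3) [-++] → (0.626687, 0.3777, 1.445)–(-1.485, 0.3777, 1.445)  len=2.1117
  (v5,v7,v1) [-+-] → (1.485, 0.3777, 1.445)–(0.626687, 0.3777, 1.445)  len=0.8583
  (v6,v4,v2) [+-+] → (1.485, 0.3777, -1.445)–(-0.626687, 0.3777, -1.445)  len=2.1117
  (v6,v5,v4) [+--] → (1.485, 0.3777, -0.609806)–(1.485, 0.3777, -1.445)  len=0.8352
  (v7,v5,v6) [+-+] → (1.485, 0.3777, 1.445)–(1.485, 0.3777, -0.609806)  len=2.0548

Chained into 1 loop(s):
  loop 1: 8 segments, perimeter = 11.7200
Total perimeter = 11.720

loops=1 perimeter=11.720


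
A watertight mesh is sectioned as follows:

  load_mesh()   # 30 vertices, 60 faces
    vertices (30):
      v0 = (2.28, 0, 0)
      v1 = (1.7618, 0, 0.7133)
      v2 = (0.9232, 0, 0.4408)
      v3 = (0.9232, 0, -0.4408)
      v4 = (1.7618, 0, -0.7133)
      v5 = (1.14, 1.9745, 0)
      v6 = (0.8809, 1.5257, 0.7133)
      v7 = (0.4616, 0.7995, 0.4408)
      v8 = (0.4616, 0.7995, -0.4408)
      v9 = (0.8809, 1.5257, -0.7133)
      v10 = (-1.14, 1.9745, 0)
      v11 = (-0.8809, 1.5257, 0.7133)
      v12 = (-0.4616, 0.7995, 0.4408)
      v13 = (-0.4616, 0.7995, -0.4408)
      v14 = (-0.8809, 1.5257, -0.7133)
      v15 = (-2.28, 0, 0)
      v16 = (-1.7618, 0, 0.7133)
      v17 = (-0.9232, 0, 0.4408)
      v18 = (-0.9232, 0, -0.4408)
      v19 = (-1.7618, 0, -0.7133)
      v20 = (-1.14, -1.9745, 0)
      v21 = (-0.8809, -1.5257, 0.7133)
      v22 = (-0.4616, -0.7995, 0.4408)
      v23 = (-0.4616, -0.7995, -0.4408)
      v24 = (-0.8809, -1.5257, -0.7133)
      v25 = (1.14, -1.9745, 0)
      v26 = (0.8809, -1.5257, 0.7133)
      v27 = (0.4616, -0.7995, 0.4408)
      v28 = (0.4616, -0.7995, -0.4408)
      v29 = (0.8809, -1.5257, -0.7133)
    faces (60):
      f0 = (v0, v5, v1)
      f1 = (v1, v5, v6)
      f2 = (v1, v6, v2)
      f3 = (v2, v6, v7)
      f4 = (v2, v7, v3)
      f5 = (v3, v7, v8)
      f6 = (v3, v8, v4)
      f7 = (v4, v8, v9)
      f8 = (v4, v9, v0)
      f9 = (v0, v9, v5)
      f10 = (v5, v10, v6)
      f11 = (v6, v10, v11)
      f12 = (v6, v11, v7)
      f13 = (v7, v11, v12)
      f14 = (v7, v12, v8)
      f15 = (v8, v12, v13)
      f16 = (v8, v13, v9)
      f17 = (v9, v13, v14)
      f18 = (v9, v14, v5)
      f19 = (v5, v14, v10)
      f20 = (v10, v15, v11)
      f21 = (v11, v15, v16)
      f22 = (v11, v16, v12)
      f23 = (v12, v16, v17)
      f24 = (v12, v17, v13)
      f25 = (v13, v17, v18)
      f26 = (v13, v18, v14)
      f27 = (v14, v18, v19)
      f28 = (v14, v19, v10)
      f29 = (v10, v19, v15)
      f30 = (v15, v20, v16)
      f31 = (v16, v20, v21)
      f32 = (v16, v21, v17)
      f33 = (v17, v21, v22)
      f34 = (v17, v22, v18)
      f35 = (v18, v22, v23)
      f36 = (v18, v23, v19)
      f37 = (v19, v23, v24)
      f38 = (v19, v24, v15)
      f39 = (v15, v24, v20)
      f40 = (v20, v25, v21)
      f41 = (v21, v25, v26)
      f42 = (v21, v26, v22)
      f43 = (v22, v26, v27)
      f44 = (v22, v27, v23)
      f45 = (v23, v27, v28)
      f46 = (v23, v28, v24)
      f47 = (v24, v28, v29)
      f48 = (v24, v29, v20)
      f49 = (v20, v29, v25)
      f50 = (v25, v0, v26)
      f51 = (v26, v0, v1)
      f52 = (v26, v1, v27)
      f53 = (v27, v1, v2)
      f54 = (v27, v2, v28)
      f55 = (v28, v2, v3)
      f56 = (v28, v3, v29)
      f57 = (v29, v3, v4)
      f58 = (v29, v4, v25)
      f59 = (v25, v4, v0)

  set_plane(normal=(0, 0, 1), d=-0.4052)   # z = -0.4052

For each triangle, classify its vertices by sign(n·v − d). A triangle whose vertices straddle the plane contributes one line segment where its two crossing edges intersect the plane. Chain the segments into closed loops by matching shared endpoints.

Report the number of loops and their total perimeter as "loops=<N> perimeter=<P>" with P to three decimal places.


Straddling triangles (24 of 60):
  (v2,v7,v3) [++-] → (0.90456, 0.0322847, -0.4052)–(0.9232, 0, -0.4052)  len=0.0373
  (v3,v7,v8) [-+-] → (0.90456, 0.0322847, -0.4052)–(0.4616, 0.7995, -0.4052)  len=0.8859
  (v4,v9,v0) [--+] → (1.48522, 0.866695, -0.4052)–(1.98563, 0, -0.4052)  len=1.0008
  (v0,v9,v5) [+-+] → (1.48522, 0.866695, -0.4052)–(0.992815, 1.71955, -0.4052)  len=0.9848
  (v7,v12,v8) [++-] → (0.42432, 0.7995, -0.4052)–(0.4616, 0.7995, -0.4052)  len=0.0373
  (v8,v12,v13) [-+-] → (0.42432, 0.7995, -0.4052)–(-0.4616, 0.7995, -0.4052)  len=0.8859
  (v9,v14,v5) [--+] → (-0.00800039, 1.71955, -0.4052)–(0.992815, 1.71955, -0.4052)  len=1.0008
  (v5,v14,v10) [+-+] → (-0.00800039, 1.71955, -0.4052)–(-0.992815, 1.71955, -0.4052)  len=0.9848
  (v12,v17,v13) [++-] → (-0.48024, 0.767215, -0.4052)–(-0.4616, 0.7995, -0.4052)  len=0.0373
  (v13,v17,v18) [-+-] → (-0.48024, 0.767215, -0.4052)–(-0.9232, 0, -0.4052)  len=0.8859
  (v14,v19,v10) [--+] → (-1.49322, 0.852858, -0.4052)–(-0.992815, 1.71955, -0.4052)  len=1.0008
  (v10,v19,v15) [+-+] → (-1.49322, 0.852858, -0.4052)–(-1.98563, 0, -0.4052)  len=0.9848
  (v17,v22,v18) [++-] → (-0.90456, -0.0322847, -0.4052)–(-0.9232, 0, -0.4052)  len=0.0373
  (v18,v22,v23) [-+-] → (-0.90456, -0.0322847, -0.4052)–(-0.4616, -0.7995, -0.4052)  len=0.8859
  (v19,v24,v15) [--+] → (-1.48522, -0.866695, -0.4052)–(-1.98563, 0, -0.4052)  len=1.0008
  (v15,v24,v20) [+-+] → (-1.48522, -0.866695, -0.4052)–(-0.992815, -1.71955, -0.4052)  len=0.9848
  (v22,v27,v23) [++-] → (-0.42432, -0.7995, -0.4052)–(-0.4616, -0.7995, -0.4052)  len=0.0373
  (v23,v27,v28) [-+-] → (-0.42432, -0.7995, -0.4052)–(0.4616, -0.7995, -0.4052)  len=0.8859
  (v24,v29,v20) [--+] → (0.00800039, -1.71955, -0.4052)–(-0.992815, -1.71955, -0.4052)  len=1.0008
  (v20,v29,v25) [+-+] → (0.00800039, -1.71955, -0.4052)–(0.992815, -1.71955, -0.4052)  len=0.9848
  (v27,v2,v28) [++-] → (0.48024, -0.767215, -0.4052)–(0.4616, -0.7995, -0.4052)  len=0.0373
  (v28,v2,v3) [-+-] → (0.48024, -0.767215, -0.4052)–(0.9232, 0, -0.4052)  len=0.8859
  (v29,v4,v25) [--+] → (1.49322, -0.852858, -0.4052)–(0.992815, -1.71955, -0.4052)  len=1.0008
  (v25,v4,v0) [+-+] → (1.49322, -0.852858, -0.4052)–(1.98563, 0, -0.4052)  len=0.9848

Chained into 2 loop(s):
  loop 1: 12 segments, perimeter = 5.5391
  loop 2: 12 segments, perimeter = 11.9136
Total perimeter = 17.453

loops=2 perimeter=17.453
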